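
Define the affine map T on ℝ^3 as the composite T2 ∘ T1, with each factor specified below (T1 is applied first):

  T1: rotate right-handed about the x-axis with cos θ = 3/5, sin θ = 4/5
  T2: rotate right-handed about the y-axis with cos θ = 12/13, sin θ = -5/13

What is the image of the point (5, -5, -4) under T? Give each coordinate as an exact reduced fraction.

T(p) = (92/13, 1/5, -259/65)

T1 rotate right-handed about the x-axis with cos θ = 3/5, sin θ = 4/5: (5, -5, -4) → (5, 1/5, -32/5)
T2 rotate right-handed about the y-axis with cos θ = 12/13, sin θ = -5/13: (5, 1/5, -32/5) → (92/13, 1/5, -259/65)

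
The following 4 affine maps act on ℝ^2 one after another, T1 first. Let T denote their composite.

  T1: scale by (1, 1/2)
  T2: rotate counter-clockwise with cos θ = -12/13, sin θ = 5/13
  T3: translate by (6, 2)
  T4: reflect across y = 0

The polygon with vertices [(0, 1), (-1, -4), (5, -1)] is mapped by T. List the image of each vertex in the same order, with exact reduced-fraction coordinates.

image vertices: (151/26, -20/13), (100/13, -45/13), (41/26, -57/13)

T1 scale by (1, 1/2): (0, 1) → (0, 1/2); (-1, -4) → (-1, -2); (5, -1) → (5, -1/2)
T2 rotate counter-clockwise with cos θ = -12/13, sin θ = 5/13: (0, 1/2) → (-5/26, -6/13); (-1, -2) → (22/13, 19/13); (5, -1/2) → (-115/26, 31/13)
T3 translate by (6, 2): (-5/26, -6/13) → (151/26, 20/13); (22/13, 19/13) → (100/13, 45/13); (-115/26, 31/13) → (41/26, 57/13)
T4 reflect across y = 0: (151/26, 20/13) → (151/26, -20/13); (100/13, 45/13) → (100/13, -45/13); (41/26, 57/13) → (41/26, -57/13)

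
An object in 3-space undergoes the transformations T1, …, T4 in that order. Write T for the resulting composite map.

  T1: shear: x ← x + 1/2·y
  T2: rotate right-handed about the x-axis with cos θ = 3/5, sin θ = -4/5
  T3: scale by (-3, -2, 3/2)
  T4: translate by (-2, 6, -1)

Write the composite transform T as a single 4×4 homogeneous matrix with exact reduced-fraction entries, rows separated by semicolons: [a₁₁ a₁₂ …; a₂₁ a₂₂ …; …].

T1 = [1 1/2 0 0; 0 1 0 0; 0 0 1 0; 0 0 0 1]
T2·T1 = [1 1/2 0 0; 0 3/5 4/5 0; 0 -4/5 3/5 0; 0 0 0 1]
T3·…·T1 = [-3 -3/2 0 0; 0 -6/5 -8/5 0; 0 -6/5 9/10 0; 0 0 0 1]
T4·…·T1 = [-3 -3/2 0 -2; 0 -6/5 -8/5 6; 0 -6/5 9/10 -1; 0 0 0 1]

T = [-3 -3/2 0 -2; 0 -6/5 -8/5 6; 0 -6/5 9/10 -1; 0 0 0 1]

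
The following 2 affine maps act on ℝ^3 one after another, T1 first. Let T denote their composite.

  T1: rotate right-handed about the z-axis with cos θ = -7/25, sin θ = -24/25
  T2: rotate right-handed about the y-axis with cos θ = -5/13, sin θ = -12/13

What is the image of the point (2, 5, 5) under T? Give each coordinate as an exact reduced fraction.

T1 rotate right-handed about the z-axis with cos θ = -7/25, sin θ = -24/25: (2, 5, 5) → (106/25, -83/25, 5)
T2 rotate right-handed about the y-axis with cos θ = -5/13, sin θ = -12/13: (106/25, -83/25, 5) → (-406/65, -83/25, 647/325)

T(p) = (-406/65, -83/25, 647/325)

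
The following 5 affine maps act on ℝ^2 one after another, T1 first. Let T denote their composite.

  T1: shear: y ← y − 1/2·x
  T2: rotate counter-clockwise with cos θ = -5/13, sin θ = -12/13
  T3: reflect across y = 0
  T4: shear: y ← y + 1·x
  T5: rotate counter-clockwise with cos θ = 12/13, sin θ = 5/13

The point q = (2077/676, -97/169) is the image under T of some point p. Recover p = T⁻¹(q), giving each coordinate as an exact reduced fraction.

T1 = [1 0 0; -1/2 1 0; 0 0 1]
T2·T1 = [-11/13 12/13 0; -19/26 -5/13 0; 0 0 1]
T3·…·T1 = [-11/13 12/13 0; 19/26 5/13 0; 0 0 1]
T4·…·T1 = [-11/13 12/13 0; -3/26 17/13 0; 0 0 1]
T5·…·T1 = [-249/338 59/169 0; -73/169 264/169 0; 0 0 1]
det M = -1; M⁻¹ = [-264/169 59/169 0; -73/169 249/338 0; 0 0 1]
M⁻¹ · (2077/676, -97/169)ᵀ = (-5, -7/4)ᵀ

p = (-5, -7/4)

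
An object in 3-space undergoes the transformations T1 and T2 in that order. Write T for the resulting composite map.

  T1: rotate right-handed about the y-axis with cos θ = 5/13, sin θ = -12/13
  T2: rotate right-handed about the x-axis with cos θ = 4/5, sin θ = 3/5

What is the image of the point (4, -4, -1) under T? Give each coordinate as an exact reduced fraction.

T1 rotate right-handed about the y-axis with cos θ = 5/13, sin θ = -12/13: (4, -4, -1) → (32/13, -4, 43/13)
T2 rotate right-handed about the x-axis with cos θ = 4/5, sin θ = 3/5: (32/13, -4, 43/13) → (32/13, -337/65, 16/65)

T(p) = (32/13, -337/65, 16/65)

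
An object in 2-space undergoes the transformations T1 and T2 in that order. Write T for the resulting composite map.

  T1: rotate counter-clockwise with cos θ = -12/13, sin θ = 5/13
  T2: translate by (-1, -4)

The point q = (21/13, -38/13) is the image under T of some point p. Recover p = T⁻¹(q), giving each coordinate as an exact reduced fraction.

p = (-2, -2)

T1 = [-12/13 -5/13 0; 5/13 -12/13 0; 0 0 1]
T2·T1 = [-12/13 -5/13 -1; 5/13 -12/13 -4; 0 0 1]
det M = 1; M⁻¹ = [-12/13 5/13 8/13; -5/13 -12/13 -53/13; 0 0 1]
M⁻¹ · (21/13, -38/13)ᵀ = (-2, -2)ᵀ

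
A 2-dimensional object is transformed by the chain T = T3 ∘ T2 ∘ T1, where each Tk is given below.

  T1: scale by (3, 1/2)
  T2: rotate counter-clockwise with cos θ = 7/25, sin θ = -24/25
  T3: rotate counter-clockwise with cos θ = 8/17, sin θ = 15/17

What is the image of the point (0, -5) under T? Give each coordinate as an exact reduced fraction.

T(p) = (-87/170, -208/85)

T1 scale by (3, 1/2): (0, -5) → (0, -5/2)
T2 rotate counter-clockwise with cos θ = 7/25, sin θ = -24/25: (0, -5/2) → (-12/5, -7/10)
T3 rotate counter-clockwise with cos θ = 8/17, sin θ = 15/17: (-12/5, -7/10) → (-87/170, -208/85)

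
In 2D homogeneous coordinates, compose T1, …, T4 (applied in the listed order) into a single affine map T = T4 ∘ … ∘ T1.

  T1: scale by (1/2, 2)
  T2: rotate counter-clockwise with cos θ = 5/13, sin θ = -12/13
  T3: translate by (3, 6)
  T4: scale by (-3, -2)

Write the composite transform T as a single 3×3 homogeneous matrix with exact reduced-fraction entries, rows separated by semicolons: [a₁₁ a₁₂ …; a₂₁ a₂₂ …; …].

T = [-15/26 -72/13 -9; 12/13 -20/13 -12; 0 0 1]

T1 = [1/2 0 0; 0 2 0; 0 0 1]
T2·T1 = [5/26 24/13 0; -6/13 10/13 0; 0 0 1]
T3·…·T1 = [5/26 24/13 3; -6/13 10/13 6; 0 0 1]
T4·…·T1 = [-15/26 -72/13 -9; 12/13 -20/13 -12; 0 0 1]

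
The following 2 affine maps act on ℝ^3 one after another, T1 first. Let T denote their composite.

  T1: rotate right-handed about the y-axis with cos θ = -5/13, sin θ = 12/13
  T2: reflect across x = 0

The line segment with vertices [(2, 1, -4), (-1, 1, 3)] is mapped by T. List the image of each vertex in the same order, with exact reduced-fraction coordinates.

image vertices: (58/13, 1, -4/13), (-41/13, 1, -3/13)

T1 rotate right-handed about the y-axis with cos θ = -5/13, sin θ = 12/13: (2, 1, -4) → (-58/13, 1, -4/13); (-1, 1, 3) → (41/13, 1, -3/13)
T2 reflect across x = 0: (-58/13, 1, -4/13) → (58/13, 1, -4/13); (41/13, 1, -3/13) → (-41/13, 1, -3/13)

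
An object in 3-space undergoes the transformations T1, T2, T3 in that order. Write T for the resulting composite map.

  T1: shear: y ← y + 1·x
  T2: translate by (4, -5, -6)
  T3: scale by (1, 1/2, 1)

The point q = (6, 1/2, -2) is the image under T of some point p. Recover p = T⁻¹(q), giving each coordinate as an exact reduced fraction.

p = (2, 4, 4)

T1 = [1 0 0 0; 1 1 0 0; 0 0 1 0; 0 0 0 1]
T2·T1 = [1 0 0 4; 1 1 0 -5; 0 0 1 -6; 0 0 0 1]
T3·…·T1 = [1 0 0 4; 1/2 1/2 0 -5/2; 0 0 1 -6; 0 0 0 1]
det M = 1/2; M⁻¹ = [1 0 0 -4; -1 2 0 9; 0 0 1 6; 0 0 0 1]
M⁻¹ · (6, 1/2, -2)ᵀ = (2, 4, 4)ᵀ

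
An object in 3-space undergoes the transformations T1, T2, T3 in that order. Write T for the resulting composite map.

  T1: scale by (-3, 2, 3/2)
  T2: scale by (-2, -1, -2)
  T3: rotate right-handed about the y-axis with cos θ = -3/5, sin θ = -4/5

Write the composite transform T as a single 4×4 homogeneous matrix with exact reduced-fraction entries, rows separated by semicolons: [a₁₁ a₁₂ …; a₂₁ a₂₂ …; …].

T = [-18/5 0 12/5 0; 0 -2 0 0; 24/5 0 9/5 0; 0 0 0 1]

T1 = [-3 0 0 0; 0 2 0 0; 0 0 3/2 0; 0 0 0 1]
T2·T1 = [6 0 0 0; 0 -2 0 0; 0 0 -3 0; 0 0 0 1]
T3·…·T1 = [-18/5 0 12/5 0; 0 -2 0 0; 24/5 0 9/5 0; 0 0 0 1]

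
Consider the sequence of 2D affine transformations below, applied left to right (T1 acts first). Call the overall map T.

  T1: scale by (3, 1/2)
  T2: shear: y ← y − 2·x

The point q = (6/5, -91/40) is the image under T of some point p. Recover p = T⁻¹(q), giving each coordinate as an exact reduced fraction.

p = (2/5, 1/4)

T1 = [3 0 0; 0 1/2 0; 0 0 1]
T2·T1 = [3 0 0; -6 1/2 0; 0 0 1]
det M = 3/2; M⁻¹ = [1/3 0 0; 4 2 0; 0 0 1]
M⁻¹ · (6/5, -91/40)ᵀ = (2/5, 1/4)ᵀ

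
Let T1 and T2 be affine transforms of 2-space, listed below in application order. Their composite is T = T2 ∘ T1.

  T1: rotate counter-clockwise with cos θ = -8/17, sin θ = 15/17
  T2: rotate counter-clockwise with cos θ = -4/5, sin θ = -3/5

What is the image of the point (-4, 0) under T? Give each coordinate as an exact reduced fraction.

T1 rotate counter-clockwise with cos θ = -8/17, sin θ = 15/17: (-4, 0) → (32/17, -60/17)
T2 rotate counter-clockwise with cos θ = -4/5, sin θ = -3/5: (32/17, -60/17) → (-308/85, 144/85)

T(p) = (-308/85, 144/85)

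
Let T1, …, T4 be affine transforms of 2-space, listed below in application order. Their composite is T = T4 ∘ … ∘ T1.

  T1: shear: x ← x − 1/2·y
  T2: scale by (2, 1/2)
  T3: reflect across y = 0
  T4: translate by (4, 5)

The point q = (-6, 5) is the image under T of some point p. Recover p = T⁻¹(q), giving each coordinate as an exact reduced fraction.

T1 = [1 -1/2 0; 0 1 0; 0 0 1]
T2·T1 = [2 -1 0; 0 1/2 0; 0 0 1]
T3·…·T1 = [2 -1 0; 0 -1/2 0; 0 0 1]
T4·…·T1 = [2 -1 4; 0 -1/2 5; 0 0 1]
det M = -1; M⁻¹ = [1/2 -1 3; 0 -2 10; 0 0 1]
M⁻¹ · (-6, 5)ᵀ = (-5, 0)ᵀ

p = (-5, 0)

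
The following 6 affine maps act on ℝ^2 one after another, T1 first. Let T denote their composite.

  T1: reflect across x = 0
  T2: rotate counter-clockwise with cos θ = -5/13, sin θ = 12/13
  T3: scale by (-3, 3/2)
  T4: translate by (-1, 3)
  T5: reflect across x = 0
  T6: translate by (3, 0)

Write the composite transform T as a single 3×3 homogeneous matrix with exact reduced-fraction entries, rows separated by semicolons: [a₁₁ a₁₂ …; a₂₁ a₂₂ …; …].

T = [15/13 -36/13 4; -18/13 -15/26 3; 0 0 1]

T1 = [-1 0 0; 0 1 0; 0 0 1]
T2·T1 = [5/13 -12/13 0; -12/13 -5/13 0; 0 0 1]
T3·…·T1 = [-15/13 36/13 0; -18/13 -15/26 0; 0 0 1]
T4·…·T1 = [-15/13 36/13 -1; -18/13 -15/26 3; 0 0 1]
T5·…·T1 = [15/13 -36/13 1; -18/13 -15/26 3; 0 0 1]
T6·…·T1 = [15/13 -36/13 4; -18/13 -15/26 3; 0 0 1]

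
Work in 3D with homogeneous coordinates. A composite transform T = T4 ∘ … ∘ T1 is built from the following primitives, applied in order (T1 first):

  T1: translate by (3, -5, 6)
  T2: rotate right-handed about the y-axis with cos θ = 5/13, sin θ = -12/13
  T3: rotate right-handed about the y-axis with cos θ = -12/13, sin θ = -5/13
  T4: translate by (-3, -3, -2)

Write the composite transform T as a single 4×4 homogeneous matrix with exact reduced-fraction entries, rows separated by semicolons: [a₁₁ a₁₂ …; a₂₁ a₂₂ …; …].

T = [-120/169 0 119/169 -153/169; 0 1 0 -8; -119/169 0 -120/169 -1415/169; 0 0 0 1]

T1 = [1 0 0 3; 0 1 0 -5; 0 0 1 6; 0 0 0 1]
T2·T1 = [5/13 0 -12/13 -57/13; 0 1 0 -5; 12/13 0 5/13 66/13; 0 0 0 1]
T3·…·T1 = [-120/169 0 119/169 354/169; 0 1 0 -5; -119/169 0 -120/169 -1077/169; 0 0 0 1]
T4·…·T1 = [-120/169 0 119/169 -153/169; 0 1 0 -8; -119/169 0 -120/169 -1415/169; 0 0 0 1]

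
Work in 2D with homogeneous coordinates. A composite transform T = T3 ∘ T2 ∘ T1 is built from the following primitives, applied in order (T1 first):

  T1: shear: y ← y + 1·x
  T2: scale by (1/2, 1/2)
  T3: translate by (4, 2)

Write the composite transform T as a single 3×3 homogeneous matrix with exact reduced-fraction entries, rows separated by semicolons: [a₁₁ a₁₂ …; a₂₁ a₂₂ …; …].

T = [1/2 0 4; 1/2 1/2 2; 0 0 1]

T1 = [1 0 0; 1 1 0; 0 0 1]
T2·T1 = [1/2 0 0; 1/2 1/2 0; 0 0 1]
T3·…·T1 = [1/2 0 4; 1/2 1/2 2; 0 0 1]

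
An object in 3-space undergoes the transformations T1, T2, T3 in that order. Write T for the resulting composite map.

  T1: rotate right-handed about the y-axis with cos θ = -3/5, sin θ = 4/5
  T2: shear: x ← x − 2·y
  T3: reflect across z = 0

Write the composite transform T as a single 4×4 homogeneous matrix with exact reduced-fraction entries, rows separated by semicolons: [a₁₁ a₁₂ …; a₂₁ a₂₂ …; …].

T1 = [-3/5 0 4/5 0; 0 1 0 0; -4/5 0 -3/5 0; 0 0 0 1]
T2·T1 = [-3/5 -2 4/5 0; 0 1 0 0; -4/5 0 -3/5 0; 0 0 0 1]
T3·…·T1 = [-3/5 -2 4/5 0; 0 1 0 0; 4/5 0 3/5 0; 0 0 0 1]

T = [-3/5 -2 4/5 0; 0 1 0 0; 4/5 0 3/5 0; 0 0 0 1]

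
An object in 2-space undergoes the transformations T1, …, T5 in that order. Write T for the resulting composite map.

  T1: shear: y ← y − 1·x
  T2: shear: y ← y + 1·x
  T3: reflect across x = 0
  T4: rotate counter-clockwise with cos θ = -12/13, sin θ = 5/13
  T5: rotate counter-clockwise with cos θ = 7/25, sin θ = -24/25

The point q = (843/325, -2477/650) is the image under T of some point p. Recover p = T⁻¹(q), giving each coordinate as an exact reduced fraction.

T1 = [1 0 0; -1 1 0; 0 0 1]
T2·T1 = [1 0 0; 0 1 0; 0 0 1]
T3·…·T1 = [-1 0 0; 0 1 0; 0 0 1]
T4·…·T1 = [12/13 -5/13 0; -5/13 -12/13 0; 0 0 1]
T5·…·T1 = [-36/325 -323/325 0; -323/325 36/325 0; 0 0 1]
det M = -1; M⁻¹ = [-36/325 -323/325 0; -323/325 36/325 0; 0 0 1]
M⁻¹ · (843/325, -2477/650)ᵀ = (7/2, -3)ᵀ

p = (7/2, -3)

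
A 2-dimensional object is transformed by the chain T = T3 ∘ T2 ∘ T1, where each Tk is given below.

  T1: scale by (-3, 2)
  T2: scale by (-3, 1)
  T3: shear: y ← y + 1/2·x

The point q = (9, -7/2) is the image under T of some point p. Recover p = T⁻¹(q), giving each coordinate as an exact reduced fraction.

p = (1, -4)

T1 = [-3 0 0; 0 2 0; 0 0 1]
T2·T1 = [9 0 0; 0 2 0; 0 0 1]
T3·…·T1 = [9 0 0; 9/2 2 0; 0 0 1]
det M = 18; M⁻¹ = [1/9 0 0; -1/4 1/2 0; 0 0 1]
M⁻¹ · (9, -7/2)ᵀ = (1, -4)ᵀ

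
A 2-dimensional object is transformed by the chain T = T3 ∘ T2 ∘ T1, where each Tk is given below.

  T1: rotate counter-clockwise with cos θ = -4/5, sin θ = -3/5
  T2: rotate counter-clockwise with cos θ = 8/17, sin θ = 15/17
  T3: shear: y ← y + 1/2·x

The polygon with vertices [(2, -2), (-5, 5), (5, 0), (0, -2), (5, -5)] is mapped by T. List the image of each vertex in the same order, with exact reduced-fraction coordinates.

image vertices: (-142/85, -53/17), (71/17, 265/34), (13/17, -155/34), (-168/85, -22/17), (-71/17, -265/34)

T1 rotate counter-clockwise with cos θ = -4/5, sin θ = -3/5: (2, -2) → (-14/5, 2/5); (-5, 5) → (7, -1); (5, 0) → (-4, -3); (0, -2) → (-6/5, 8/5); (5, -5) → (-7, 1)
T2 rotate counter-clockwise with cos θ = 8/17, sin θ = 15/17: (-14/5, 2/5) → (-142/85, -194/85); (7, -1) → (71/17, 97/17); (-4, -3) → (13/17, -84/17); (-6/5, 8/5) → (-168/85, -26/85); (-7, 1) → (-71/17, -97/17)
T3 shear: y ← y + 1/2·x: (-142/85, -194/85) → (-142/85, -53/17); (71/17, 97/17) → (71/17, 265/34); (13/17, -84/17) → (13/17, -155/34); (-168/85, -26/85) → (-168/85, -22/17); (-71/17, -97/17) → (-71/17, -265/34)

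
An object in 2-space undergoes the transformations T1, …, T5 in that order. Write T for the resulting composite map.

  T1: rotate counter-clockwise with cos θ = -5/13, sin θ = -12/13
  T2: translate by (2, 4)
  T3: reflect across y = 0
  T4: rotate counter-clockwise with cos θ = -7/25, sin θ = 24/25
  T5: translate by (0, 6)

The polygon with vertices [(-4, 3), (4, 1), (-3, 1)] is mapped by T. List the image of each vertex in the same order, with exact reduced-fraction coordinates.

T1 rotate counter-clockwise with cos θ = -5/13, sin θ = -12/13: (-4, 3) → (56/13, 33/13); (4, 1) → (-8/13, -53/13); (-3, 1) → (27/13, 31/13)
T2 translate by (2, 4): (56/13, 33/13) → (82/13, 85/13); (-8/13, -53/13) → (18/13, -1/13); (27/13, 31/13) → (53/13, 83/13)
T3 reflect across y = 0: (82/13, 85/13) → (82/13, -85/13); (18/13, -1/13) → (18/13, 1/13); (53/13, 83/13) → (53/13, -83/13)
T4 rotate counter-clockwise with cos θ = -7/25, sin θ = 24/25: (82/13, -85/13) → (1466/325, 2563/325); (18/13, 1/13) → (-6/13, 17/13); (53/13, -83/13) → (1621/325, 1853/325)
T5 translate by (0, 6): (1466/325, 2563/325) → (1466/325, 4513/325); (-6/13, 17/13) → (-6/13, 95/13); (1621/325, 1853/325) → (1621/325, 3803/325)

image vertices: (1466/325, 4513/325), (-6/13, 95/13), (1621/325, 3803/325)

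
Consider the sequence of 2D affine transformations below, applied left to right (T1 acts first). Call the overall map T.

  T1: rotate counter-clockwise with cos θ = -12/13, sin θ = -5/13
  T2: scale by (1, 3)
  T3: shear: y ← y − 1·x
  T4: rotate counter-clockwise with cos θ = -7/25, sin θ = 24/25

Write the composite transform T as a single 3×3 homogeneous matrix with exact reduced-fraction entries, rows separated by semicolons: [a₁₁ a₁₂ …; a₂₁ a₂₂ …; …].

T = [12/25 73/25 0; -267/325 407/325 0; 0 0 1]

T1 = [-12/13 5/13 0; -5/13 -12/13 0; 0 0 1]
T2·T1 = [-12/13 5/13 0; -15/13 -36/13 0; 0 0 1]
T3·…·T1 = [-12/13 5/13 0; -3/13 -41/13 0; 0 0 1]
T4·…·T1 = [12/25 73/25 0; -267/325 407/325 0; 0 0 1]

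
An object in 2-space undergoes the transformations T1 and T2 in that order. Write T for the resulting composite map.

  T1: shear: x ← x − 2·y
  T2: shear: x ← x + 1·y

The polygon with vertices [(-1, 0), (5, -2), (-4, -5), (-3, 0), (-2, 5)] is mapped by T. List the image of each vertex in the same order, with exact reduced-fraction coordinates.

T1 shear: x ← x − 2·y: (-1, 0) → (-1, 0); (5, -2) → (9, -2); (-4, -5) → (6, -5); (-3, 0) → (-3, 0); (-2, 5) → (-12, 5)
T2 shear: x ← x + 1·y: (-1, 0) → (-1, 0); (9, -2) → (7, -2); (6, -5) → (1, -5); (-3, 0) → (-3, 0); (-12, 5) → (-7, 5)

image vertices: (-1, 0), (7, -2), (1, -5), (-3, 0), (-7, 5)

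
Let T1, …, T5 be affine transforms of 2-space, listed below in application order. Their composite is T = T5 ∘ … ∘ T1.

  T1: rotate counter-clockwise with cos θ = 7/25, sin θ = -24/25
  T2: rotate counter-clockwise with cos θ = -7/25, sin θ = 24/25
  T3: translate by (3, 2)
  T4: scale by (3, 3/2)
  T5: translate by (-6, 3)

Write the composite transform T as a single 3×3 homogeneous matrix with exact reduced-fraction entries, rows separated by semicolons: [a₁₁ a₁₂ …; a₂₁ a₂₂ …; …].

T = [1581/625 -1008/625 3; 504/625 1581/1250 6; 0 0 1]

T1 = [7/25 24/25 0; -24/25 7/25 0; 0 0 1]
T2·T1 = [527/625 -336/625 0; 336/625 527/625 0; 0 0 1]
T3·…·T1 = [527/625 -336/625 3; 336/625 527/625 2; 0 0 1]
T4·…·T1 = [1581/625 -1008/625 9; 504/625 1581/1250 3; 0 0 1]
T5·…·T1 = [1581/625 -1008/625 3; 504/625 1581/1250 6; 0 0 1]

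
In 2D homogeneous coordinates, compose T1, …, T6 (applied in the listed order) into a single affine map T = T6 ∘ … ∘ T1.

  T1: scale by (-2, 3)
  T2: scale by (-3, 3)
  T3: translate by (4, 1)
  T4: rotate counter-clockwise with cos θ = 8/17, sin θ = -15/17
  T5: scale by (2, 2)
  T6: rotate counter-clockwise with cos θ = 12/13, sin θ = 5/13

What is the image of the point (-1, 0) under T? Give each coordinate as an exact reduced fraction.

T1 scale by (-2, 3): (-1, 0) → (2, 0)
T2 scale by (-3, 3): (2, 0) → (-6, 0)
T3 translate by (4, 1): (-6, 0) → (-2, 1)
T4 rotate counter-clockwise with cos θ = 8/17, sin θ = -15/17: (-2, 1) → (-1/17, 38/17)
T5 scale by (2, 2): (-1/17, 38/17) → (-2/17, 76/17)
T6 rotate counter-clockwise with cos θ = 12/13, sin θ = 5/13: (-2/17, 76/17) → (-404/221, 902/221)

T(p) = (-404/221, 902/221)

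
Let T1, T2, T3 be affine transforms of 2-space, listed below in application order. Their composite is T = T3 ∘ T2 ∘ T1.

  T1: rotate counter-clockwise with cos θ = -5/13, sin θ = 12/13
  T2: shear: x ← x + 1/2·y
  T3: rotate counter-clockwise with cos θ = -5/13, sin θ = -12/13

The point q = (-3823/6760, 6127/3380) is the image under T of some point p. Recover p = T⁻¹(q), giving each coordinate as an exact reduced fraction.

p = (-4/5, 5/4)

T1 = [-5/13 -12/13 0; 12/13 -5/13 0; 0 0 1]
T2·T1 = [1/13 -29/26 0; 12/13 -5/13 0; 0 0 1]
T3·…·T1 = [139/169 25/338 0; -72/169 199/169 0; 0 0 1]
det M = 1; M⁻¹ = [199/169 -25/338 0; 72/169 139/169 0; 0 0 1]
M⁻¹ · (-3823/6760, 6127/3380)ᵀ = (-4/5, 5/4)ᵀ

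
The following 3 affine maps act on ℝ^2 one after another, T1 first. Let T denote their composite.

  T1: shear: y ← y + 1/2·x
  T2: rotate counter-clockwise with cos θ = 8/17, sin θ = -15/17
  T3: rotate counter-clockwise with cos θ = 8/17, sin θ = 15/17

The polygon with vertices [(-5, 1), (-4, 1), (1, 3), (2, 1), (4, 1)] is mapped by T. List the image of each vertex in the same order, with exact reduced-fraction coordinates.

image vertices: (-5, -3/2), (-4, -1), (1, 7/2), (2, 2), (4, 3)

T1 shear: y ← y + 1/2·x: (-5, 1) → (-5, -3/2); (-4, 1) → (-4, -1); (1, 3) → (1, 7/2); (2, 1) → (2, 2); (4, 1) → (4, 3)
T2 rotate counter-clockwise with cos θ = 8/17, sin θ = -15/17: (-5, -3/2) → (-125/34, 63/17); (-4, -1) → (-47/17, 52/17); (1, 7/2) → (121/34, 13/17); (2, 2) → (46/17, -14/17); (4, 3) → (77/17, -36/17)
T3 rotate counter-clockwise with cos θ = 8/17, sin θ = 15/17: (-125/34, 63/17) → (-5, -3/2); (-47/17, 52/17) → (-4, -1); (121/34, 13/17) → (1, 7/2); (46/17, -14/17) → (2, 2); (77/17, -36/17) → (4, 3)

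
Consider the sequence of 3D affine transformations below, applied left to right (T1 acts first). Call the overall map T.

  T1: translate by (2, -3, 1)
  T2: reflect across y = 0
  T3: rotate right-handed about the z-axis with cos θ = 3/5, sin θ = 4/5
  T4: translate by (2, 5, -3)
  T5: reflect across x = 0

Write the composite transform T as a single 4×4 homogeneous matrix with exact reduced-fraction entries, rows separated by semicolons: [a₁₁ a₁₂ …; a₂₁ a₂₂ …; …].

T = [-3/5 -4/5 0 -4/5; 4/5 -3/5 0 42/5; 0 0 1 -2; 0 0 0 1]

T1 = [1 0 0 2; 0 1 0 -3; 0 0 1 1; 0 0 0 1]
T2·T1 = [1 0 0 2; 0 -1 0 3; 0 0 1 1; 0 0 0 1]
T3·…·T1 = [3/5 4/5 0 -6/5; 4/5 -3/5 0 17/5; 0 0 1 1; 0 0 0 1]
T4·…·T1 = [3/5 4/5 0 4/5; 4/5 -3/5 0 42/5; 0 0 1 -2; 0 0 0 1]
T5·…·T1 = [-3/5 -4/5 0 -4/5; 4/5 -3/5 0 42/5; 0 0 1 -2; 0 0 0 1]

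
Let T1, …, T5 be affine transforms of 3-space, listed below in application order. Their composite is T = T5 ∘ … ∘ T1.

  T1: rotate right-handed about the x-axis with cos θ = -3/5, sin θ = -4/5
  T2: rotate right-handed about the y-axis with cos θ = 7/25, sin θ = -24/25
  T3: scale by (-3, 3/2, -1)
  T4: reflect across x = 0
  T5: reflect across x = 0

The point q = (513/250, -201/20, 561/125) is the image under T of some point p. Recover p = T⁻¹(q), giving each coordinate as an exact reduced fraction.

T1 = [1 0 0 0; 0 -3/5 4/5 0; 0 -4/5 -3/5 0; 0 0 0 1]
T2·T1 = [7/25 96/125 72/125 0; 0 -3/5 4/5 0; 24/25 -28/125 -21/125 0; 0 0 0 1]
T3·…·T1 = [-21/25 -288/125 -216/125 0; 0 -9/10 6/5 0; -24/25 28/125 21/125 0; 0 0 0 1]
T4·…·T1 = [21/25 288/125 216/125 0; 0 -9/10 6/5 0; -24/25 28/125 21/125 0; 0 0 0 1]
T5·…·T1 = [-21/25 -288/125 -216/125 0; 0 -9/10 6/5 0; -24/25 28/125 21/125 0; 0 0 0 1]
det M = 9/2; M⁻¹ = [-7/75 0 -24/25 0; -32/125 -2/5 28/125 0; -24/125 8/15 21/125 0; 0 0 0 1]
M⁻¹ · (513/250, -201/20, 561/125)ᵀ = (-9/2, 9/2, -5)ᵀ

p = (-9/2, 9/2, -5)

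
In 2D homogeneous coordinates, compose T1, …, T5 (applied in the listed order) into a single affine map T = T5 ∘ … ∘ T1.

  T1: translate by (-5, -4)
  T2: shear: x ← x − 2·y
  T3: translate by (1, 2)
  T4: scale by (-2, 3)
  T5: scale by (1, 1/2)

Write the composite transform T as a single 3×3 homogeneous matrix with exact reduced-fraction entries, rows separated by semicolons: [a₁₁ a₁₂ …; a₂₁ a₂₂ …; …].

T1 = [1 0 -5; 0 1 -4; 0 0 1]
T2·T1 = [1 -2 3; 0 1 -4; 0 0 1]
T3·…·T1 = [1 -2 4; 0 1 -2; 0 0 1]
T4·…·T1 = [-2 4 -8; 0 3 -6; 0 0 1]
T5·…·T1 = [-2 4 -8; 0 3/2 -3; 0 0 1]

T = [-2 4 -8; 0 3/2 -3; 0 0 1]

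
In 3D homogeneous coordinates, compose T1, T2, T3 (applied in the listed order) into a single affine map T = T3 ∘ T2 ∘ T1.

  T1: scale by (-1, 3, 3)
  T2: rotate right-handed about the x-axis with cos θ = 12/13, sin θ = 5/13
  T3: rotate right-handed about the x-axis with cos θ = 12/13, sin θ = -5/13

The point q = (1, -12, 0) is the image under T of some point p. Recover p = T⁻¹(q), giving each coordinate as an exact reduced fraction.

p = (-1, -4, 0)

T1 = [-1 0 0 0; 0 3 0 0; 0 0 3 0; 0 0 0 1]
T2·T1 = [-1 0 0 0; 0 36/13 -15/13 0; 0 15/13 36/13 0; 0 0 0 1]
T3·…·T1 = [-1 0 0 0; 0 3 0 0; 0 0 3 0; 0 0 0 1]
det M = -9; M⁻¹ = [-1 0 0 0; 0 1/3 0 0; 0 0 1/3 0; 0 0 0 1]
M⁻¹ · (1, -12, 0)ᵀ = (-1, -4, 0)ᵀ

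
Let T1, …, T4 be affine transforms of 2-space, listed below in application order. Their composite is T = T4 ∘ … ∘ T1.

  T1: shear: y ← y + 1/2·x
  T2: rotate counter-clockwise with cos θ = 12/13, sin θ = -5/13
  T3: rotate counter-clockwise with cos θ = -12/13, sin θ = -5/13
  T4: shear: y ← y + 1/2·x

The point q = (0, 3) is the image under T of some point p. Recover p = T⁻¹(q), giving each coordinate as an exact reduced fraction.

T1 = [1 0 0; 1/2 1 0; 0 0 1]
T2·T1 = [29/26 5/13 0; 1/13 12/13 0; 0 0 1]
T3·…·T1 = [-1 0 0; -1/2 -1 0; 0 0 1]
T4·…·T1 = [-1 0 0; -1 -1 0; 0 0 1]
det M = 1; M⁻¹ = [-1 0 0; 1 -1 0; 0 0 1]
M⁻¹ · (0, 3)ᵀ = (0, -3)ᵀ

p = (0, -3)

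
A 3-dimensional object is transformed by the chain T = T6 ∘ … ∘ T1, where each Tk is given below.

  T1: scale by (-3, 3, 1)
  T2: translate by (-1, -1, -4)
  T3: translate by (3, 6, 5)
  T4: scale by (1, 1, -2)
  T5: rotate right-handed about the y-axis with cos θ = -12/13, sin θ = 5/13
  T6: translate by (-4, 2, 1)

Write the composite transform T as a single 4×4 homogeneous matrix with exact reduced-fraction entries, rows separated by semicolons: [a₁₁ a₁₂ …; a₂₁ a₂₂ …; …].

T1 = [-3 0 0 0; 0 3 0 0; 0 0 1 0; 0 0 0 1]
T2·T1 = [-3 0 0 -1; 0 3 0 -1; 0 0 1 -4; 0 0 0 1]
T3·…·T1 = [-3 0 0 2; 0 3 0 5; 0 0 1 1; 0 0 0 1]
T4·…·T1 = [-3 0 0 2; 0 3 0 5; 0 0 -2 -2; 0 0 0 1]
T5·…·T1 = [36/13 0 -10/13 -34/13; 0 3 0 5; 15/13 0 24/13 14/13; 0 0 0 1]
T6·…·T1 = [36/13 0 -10/13 -86/13; 0 3 0 7; 15/13 0 24/13 27/13; 0 0 0 1]

T = [36/13 0 -10/13 -86/13; 0 3 0 7; 15/13 0 24/13 27/13; 0 0 0 1]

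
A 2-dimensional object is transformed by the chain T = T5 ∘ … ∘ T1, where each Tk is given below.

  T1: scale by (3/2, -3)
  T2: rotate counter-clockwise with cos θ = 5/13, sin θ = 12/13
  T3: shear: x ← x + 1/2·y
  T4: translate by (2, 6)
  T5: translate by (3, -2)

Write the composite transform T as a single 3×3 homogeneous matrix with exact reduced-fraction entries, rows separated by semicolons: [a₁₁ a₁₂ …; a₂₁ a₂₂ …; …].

T = [33/26 57/26 5; 18/13 -15/13 4; 0 0 1]

T1 = [3/2 0 0; 0 -3 0; 0 0 1]
T2·T1 = [15/26 36/13 0; 18/13 -15/13 0; 0 0 1]
T3·…·T1 = [33/26 57/26 0; 18/13 -15/13 0; 0 0 1]
T4·…·T1 = [33/26 57/26 2; 18/13 -15/13 6; 0 0 1]
T5·…·T1 = [33/26 57/26 5; 18/13 -15/13 4; 0 0 1]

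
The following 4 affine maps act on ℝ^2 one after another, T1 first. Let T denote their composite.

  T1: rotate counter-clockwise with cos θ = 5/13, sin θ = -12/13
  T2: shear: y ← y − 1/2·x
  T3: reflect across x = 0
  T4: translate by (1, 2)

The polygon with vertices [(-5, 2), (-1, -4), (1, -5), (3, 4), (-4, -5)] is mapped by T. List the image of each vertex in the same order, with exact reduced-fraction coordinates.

image vertices: (14/13, 193/26), (66/13, 89/26), (68/13, 33/26), (-50/13, -43/26), (93/13, 89/13)

T1 rotate counter-clockwise with cos θ = 5/13, sin θ = -12/13: (-5, 2) → (-1/13, 70/13); (-1, -4) → (-53/13, -8/13); (1, -5) → (-55/13, -37/13); (3, 4) → (63/13, -16/13); (-4, -5) → (-80/13, 23/13)
T2 shear: y ← y − 1/2·x: (-1/13, 70/13) → (-1/13, 141/26); (-53/13, -8/13) → (-53/13, 37/26); (-55/13, -37/13) → (-55/13, -19/26); (63/13, -16/13) → (63/13, -95/26); (-80/13, 23/13) → (-80/13, 63/13)
T3 reflect across x = 0: (-1/13, 141/26) → (1/13, 141/26); (-53/13, 37/26) → (53/13, 37/26); (-55/13, -19/26) → (55/13, -19/26); (63/13, -95/26) → (-63/13, -95/26); (-80/13, 63/13) → (80/13, 63/13)
T4 translate by (1, 2): (1/13, 141/26) → (14/13, 193/26); (53/13, 37/26) → (66/13, 89/26); (55/13, -19/26) → (68/13, 33/26); (-63/13, -95/26) → (-50/13, -43/26); (80/13, 63/13) → (93/13, 89/13)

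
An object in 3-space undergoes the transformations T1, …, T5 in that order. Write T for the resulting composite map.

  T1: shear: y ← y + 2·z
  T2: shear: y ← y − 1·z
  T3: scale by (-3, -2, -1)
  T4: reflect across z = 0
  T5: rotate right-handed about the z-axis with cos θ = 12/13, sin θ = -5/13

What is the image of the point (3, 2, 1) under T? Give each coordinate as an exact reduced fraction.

T(p) = (-138/13, -27/13, 1)

T1 shear: y ← y + 2·z: (3, 2, 1) → (3, 4, 1)
T2 shear: y ← y − 1·z: (3, 4, 1) → (3, 3, 1)
T3 scale by (-3, -2, -1): (3, 3, 1) → (-9, -6, -1)
T4 reflect across z = 0: (-9, -6, -1) → (-9, -6, 1)
T5 rotate right-handed about the z-axis with cos θ = 12/13, sin θ = -5/13: (-9, -6, 1) → (-138/13, -27/13, 1)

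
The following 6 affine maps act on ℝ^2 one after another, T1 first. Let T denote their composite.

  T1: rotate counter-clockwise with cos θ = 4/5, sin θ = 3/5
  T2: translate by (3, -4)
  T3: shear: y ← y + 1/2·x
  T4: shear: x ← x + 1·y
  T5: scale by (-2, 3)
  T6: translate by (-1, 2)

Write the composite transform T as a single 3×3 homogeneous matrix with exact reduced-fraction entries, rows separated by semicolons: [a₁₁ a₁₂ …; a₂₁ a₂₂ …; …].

T1 = [4/5 -3/5 0; 3/5 4/5 0; 0 0 1]
T2·T1 = [4/5 -3/5 3; 3/5 4/5 -4; 0 0 1]
T3·…·T1 = [4/5 -3/5 3; 1 1/2 -5/2; 0 0 1]
T4·…·T1 = [9/5 -1/10 1/2; 1 1/2 -5/2; 0 0 1]
T5·…·T1 = [-18/5 1/5 -1; 3 3/2 -15/2; 0 0 1]
T6·…·T1 = [-18/5 1/5 -2; 3 3/2 -11/2; 0 0 1]

T = [-18/5 1/5 -2; 3 3/2 -11/2; 0 0 1]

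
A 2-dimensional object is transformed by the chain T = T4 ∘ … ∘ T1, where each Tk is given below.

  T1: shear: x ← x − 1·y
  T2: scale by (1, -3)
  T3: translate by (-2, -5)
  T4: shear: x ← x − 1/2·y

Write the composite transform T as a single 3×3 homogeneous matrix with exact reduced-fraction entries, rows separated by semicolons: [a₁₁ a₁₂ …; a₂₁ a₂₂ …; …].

T1 = [1 -1 0; 0 1 0; 0 0 1]
T2·T1 = [1 -1 0; 0 -3 0; 0 0 1]
T3·…·T1 = [1 -1 -2; 0 -3 -5; 0 0 1]
T4·…·T1 = [1 1/2 1/2; 0 -3 -5; 0 0 1]

T = [1 1/2 1/2; 0 -3 -5; 0 0 1]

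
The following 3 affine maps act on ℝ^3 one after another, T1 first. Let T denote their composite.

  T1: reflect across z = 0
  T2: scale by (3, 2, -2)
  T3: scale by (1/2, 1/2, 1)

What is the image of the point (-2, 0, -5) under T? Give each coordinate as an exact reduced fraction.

T(p) = (-3, 0, -10)

T1 reflect across z = 0: (-2, 0, -5) → (-2, 0, 5)
T2 scale by (3, 2, -2): (-2, 0, 5) → (-6, 0, -10)
T3 scale by (1/2, 1/2, 1): (-6, 0, -10) → (-3, 0, -10)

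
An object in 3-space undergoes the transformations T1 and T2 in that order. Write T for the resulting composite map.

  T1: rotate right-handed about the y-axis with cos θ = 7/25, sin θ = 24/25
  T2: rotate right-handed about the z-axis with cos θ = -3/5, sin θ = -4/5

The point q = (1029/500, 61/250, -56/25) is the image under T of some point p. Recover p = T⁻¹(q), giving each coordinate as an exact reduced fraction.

p = (7/4, 3/2, -2)

T1 = [7/25 0 24/25 0; 0 1 0 0; -24/25 0 7/25 0; 0 0 0 1]
T2·T1 = [-21/125 4/5 -72/125 0; -28/125 -3/5 -96/125 0; -24/25 0 7/25 0; 0 0 0 1]
det M = 1; M⁻¹ = [-21/125 -28/125 -24/25 0; 4/5 -3/5 0 0; -72/125 -96/125 7/25 0; 0 0 0 1]
M⁻¹ · (1029/500, 61/250, -56/25)ᵀ = (7/4, 3/2, -2)ᵀ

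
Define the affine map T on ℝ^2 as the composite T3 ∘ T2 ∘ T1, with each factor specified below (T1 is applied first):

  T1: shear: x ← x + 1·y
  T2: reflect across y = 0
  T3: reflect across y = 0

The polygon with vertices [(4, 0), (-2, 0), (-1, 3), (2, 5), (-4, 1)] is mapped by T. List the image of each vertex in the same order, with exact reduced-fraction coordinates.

image vertices: (4, 0), (-2, 0), (2, 3), (7, 5), (-3, 1)

T1 shear: x ← x + 1·y: (4, 0) → (4, 0); (-2, 0) → (-2, 0); (-1, 3) → (2, 3); (2, 5) → (7, 5); (-4, 1) → (-3, 1)
T2 reflect across y = 0: (4, 0) → (4, 0); (-2, 0) → (-2, 0); (2, 3) → (2, -3); (7, 5) → (7, -5); (-3, 1) → (-3, -1)
T3 reflect across y = 0: (4, 0) → (4, 0); (-2, 0) → (-2, 0); (2, -3) → (2, 3); (7, -5) → (7, 5); (-3, -1) → (-3, 1)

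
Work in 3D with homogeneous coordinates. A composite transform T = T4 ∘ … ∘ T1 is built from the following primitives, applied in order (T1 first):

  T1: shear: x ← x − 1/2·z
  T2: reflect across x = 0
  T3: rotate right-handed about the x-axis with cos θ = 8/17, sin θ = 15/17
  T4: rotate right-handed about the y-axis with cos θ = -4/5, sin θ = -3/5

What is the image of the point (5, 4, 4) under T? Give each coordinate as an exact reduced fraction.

T(p) = (-72/85, -28/17, -521/85)

T1 shear: x ← x − 1/2·z: (5, 4, 4) → (3, 4, 4)
T2 reflect across x = 0: (3, 4, 4) → (-3, 4, 4)
T3 rotate right-handed about the x-axis with cos θ = 8/17, sin θ = 15/17: (-3, 4, 4) → (-3, -28/17, 92/17)
T4 rotate right-handed about the y-axis with cos θ = -4/5, sin θ = -3/5: (-3, -28/17, 92/17) → (-72/85, -28/17, -521/85)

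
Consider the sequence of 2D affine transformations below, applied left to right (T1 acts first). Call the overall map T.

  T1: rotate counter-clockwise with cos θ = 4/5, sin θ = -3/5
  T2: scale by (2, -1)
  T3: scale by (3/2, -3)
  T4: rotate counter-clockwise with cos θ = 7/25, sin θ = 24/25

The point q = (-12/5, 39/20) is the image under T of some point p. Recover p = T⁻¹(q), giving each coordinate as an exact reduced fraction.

T1 = [4/5 3/5 0; -3/5 4/5 0; 0 0 1]
T2·T1 = [8/5 6/5 0; 3/5 -4/5 0; 0 0 1]
T3·…·T1 = [12/5 9/5 0; -9/5 12/5 0; 0 0 1]
T4·…·T1 = [12/5 -9/5 0; 9/5 12/5 0; 0 0 1]
det M = 9; M⁻¹ = [4/15 1/5 0; -1/5 4/15 0; 0 0 1]
M⁻¹ · (-12/5, 39/20)ᵀ = (-1/4, 1)ᵀ

p = (-1/4, 1)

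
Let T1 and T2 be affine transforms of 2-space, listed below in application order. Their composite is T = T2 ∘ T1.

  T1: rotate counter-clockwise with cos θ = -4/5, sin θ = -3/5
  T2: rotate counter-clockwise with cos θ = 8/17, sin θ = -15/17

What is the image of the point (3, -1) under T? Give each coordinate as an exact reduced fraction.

T(p) = (-39/17, 37/17)

T1 rotate counter-clockwise with cos θ = -4/5, sin θ = -3/5: (3, -1) → (-3, -1)
T2 rotate counter-clockwise with cos θ = 8/17, sin θ = -15/17: (-3, -1) → (-39/17, 37/17)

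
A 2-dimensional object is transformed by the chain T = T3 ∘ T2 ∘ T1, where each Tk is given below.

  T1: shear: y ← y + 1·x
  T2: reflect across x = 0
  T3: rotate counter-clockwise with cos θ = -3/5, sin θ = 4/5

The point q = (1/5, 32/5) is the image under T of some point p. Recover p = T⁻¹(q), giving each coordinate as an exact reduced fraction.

T1 = [1 0 0; 1 1 0; 0 0 1]
T2·T1 = [-1 0 0; 1 1 0; 0 0 1]
T3·…·T1 = [-1/5 -4/5 0; -7/5 -3/5 0; 0 0 1]
det M = -1; M⁻¹ = [3/5 -4/5 0; -7/5 1/5 0; 0 0 1]
M⁻¹ · (1/5, 32/5)ᵀ = (-5, 1)ᵀ

p = (-5, 1)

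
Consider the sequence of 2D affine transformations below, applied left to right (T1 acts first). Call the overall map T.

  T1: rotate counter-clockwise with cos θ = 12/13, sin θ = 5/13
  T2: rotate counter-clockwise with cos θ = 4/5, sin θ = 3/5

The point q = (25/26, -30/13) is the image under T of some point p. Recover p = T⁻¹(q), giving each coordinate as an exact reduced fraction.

T1 = [12/13 -5/13 0; 5/13 12/13 0; 0 0 1]
T2·T1 = [33/65 -56/65 0; 56/65 33/65 0; 0 0 1]
det M = 1; M⁻¹ = [33/65 56/65 0; -56/65 33/65 0; 0 0 1]
M⁻¹ · (25/26, -30/13)ᵀ = (-3/2, -2)ᵀ

p = (-3/2, -2)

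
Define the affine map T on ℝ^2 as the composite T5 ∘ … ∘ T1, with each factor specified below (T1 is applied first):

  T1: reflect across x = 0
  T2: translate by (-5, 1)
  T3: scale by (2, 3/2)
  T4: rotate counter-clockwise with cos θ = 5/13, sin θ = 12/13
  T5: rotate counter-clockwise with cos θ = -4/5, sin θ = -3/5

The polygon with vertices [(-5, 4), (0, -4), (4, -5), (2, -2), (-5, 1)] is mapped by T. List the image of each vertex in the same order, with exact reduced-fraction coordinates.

image vertices: (189/26, 24/13), (-887/130, 558/65), (-666/65, 1038/65), (-49/10, 66/5), (189/65, 48/65)

T1 reflect across x = 0: (-5, 4) → (5, 4); (0, -4) → (0, -4); (4, -5) → (-4, -5); (2, -2) → (-2, -2); (-5, 1) → (5, 1)
T2 translate by (-5, 1): (5, 4) → (0, 5); (0, -4) → (-5, -3); (-4, -5) → (-9, -4); (-2, -2) → (-7, -1); (5, 1) → (0, 2)
T3 scale by (2, 3/2): (0, 5) → (0, 15/2); (-5, -3) → (-10, -9/2); (-9, -4) → (-18, -6); (-7, -1) → (-14, -3/2); (0, 2) → (0, 3)
T4 rotate counter-clockwise with cos θ = 5/13, sin θ = 12/13: (0, 15/2) → (-90/13, 75/26); (-10, -9/2) → (4/13, -285/26); (-18, -6) → (-18/13, -246/13); (-14, -3/2) → (-4, -27/2); (0, 3) → (-36/13, 15/13)
T5 rotate counter-clockwise with cos θ = -4/5, sin θ = -3/5: (-90/13, 75/26) → (189/26, 24/13); (4/13, -285/26) → (-887/130, 558/65); (-18/13, -246/13) → (-666/65, 1038/65); (-4, -27/2) → (-49/10, 66/5); (-36/13, 15/13) → (189/65, 48/65)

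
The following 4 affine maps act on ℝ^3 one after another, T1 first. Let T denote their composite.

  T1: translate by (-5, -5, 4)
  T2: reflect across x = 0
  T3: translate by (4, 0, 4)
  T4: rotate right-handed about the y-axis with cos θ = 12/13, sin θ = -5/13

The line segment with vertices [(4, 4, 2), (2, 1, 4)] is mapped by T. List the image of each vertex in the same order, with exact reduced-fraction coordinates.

T1 translate by (-5, -5, 4): (4, 4, 2) → (-1, -1, 6); (2, 1, 4) → (-3, -4, 8)
T2 reflect across x = 0: (-1, -1, 6) → (1, -1, 6); (-3, -4, 8) → (3, -4, 8)
T3 translate by (4, 0, 4): (1, -1, 6) → (5, -1, 10); (3, -4, 8) → (7, -4, 12)
T4 rotate right-handed about the y-axis with cos θ = 12/13, sin θ = -5/13: (5, -1, 10) → (10/13, -1, 145/13); (7, -4, 12) → (24/13, -4, 179/13)

image vertices: (10/13, -1, 145/13), (24/13, -4, 179/13)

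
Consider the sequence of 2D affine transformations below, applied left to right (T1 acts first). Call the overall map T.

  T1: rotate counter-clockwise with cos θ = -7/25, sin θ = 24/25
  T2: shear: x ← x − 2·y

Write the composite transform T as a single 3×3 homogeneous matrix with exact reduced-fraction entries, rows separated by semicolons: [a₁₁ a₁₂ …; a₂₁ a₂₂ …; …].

T1 = [-7/25 -24/25 0; 24/25 -7/25 0; 0 0 1]
T2·T1 = [-11/5 -2/5 0; 24/25 -7/25 0; 0 0 1]

T = [-11/5 -2/5 0; 24/25 -7/25 0; 0 0 1]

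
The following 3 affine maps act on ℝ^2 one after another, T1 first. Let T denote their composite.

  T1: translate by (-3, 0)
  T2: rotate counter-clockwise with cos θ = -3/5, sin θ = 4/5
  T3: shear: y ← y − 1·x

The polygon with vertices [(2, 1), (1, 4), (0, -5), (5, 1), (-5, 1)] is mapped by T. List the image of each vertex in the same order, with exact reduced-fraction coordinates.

T1 translate by (-3, 0): (2, 1) → (-1, 1); (1, 4) → (-2, 4); (0, -5) → (-3, -5); (5, 1) → (2, 1); (-5, 1) → (-8, 1)
T2 rotate counter-clockwise with cos θ = -3/5, sin θ = 4/5: (-1, 1) → (-1/5, -7/5); (-2, 4) → (-2, -4); (-3, -5) → (29/5, 3/5); (2, 1) → (-2, 1); (-8, 1) → (4, -7)
T3 shear: y ← y − 1·x: (-1/5, -7/5) → (-1/5, -6/5); (-2, -4) → (-2, -2); (29/5, 3/5) → (29/5, -26/5); (-2, 1) → (-2, 3); (4, -7) → (4, -11)

image vertices: (-1/5, -6/5), (-2, -2), (29/5, -26/5), (-2, 3), (4, -11)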